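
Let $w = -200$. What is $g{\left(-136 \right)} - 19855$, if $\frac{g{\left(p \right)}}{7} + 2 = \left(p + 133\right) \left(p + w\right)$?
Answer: $-12813$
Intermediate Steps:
$g{\left(p \right)} = -14 + 7 \left(-200 + p\right) \left(133 + p\right)$ ($g{\left(p \right)} = -14 + 7 \left(p + 133\right) \left(p - 200\right) = -14 + 7 \left(133 + p\right) \left(-200 + p\right) = -14 + 7 \left(-200 + p\right) \left(133 + p\right)$)
$g{\left(-136 \right)} - 19855 = \left(-186214 - -63784 + 7 \left(-136\right)^{2}\right) - 19855 = \left(-186214 + 63784 + 7 \cdot 18496\right) - 19855 = \left(-186214 + 63784 + 129472\right) - 19855 = 7042 - 19855 = -12813$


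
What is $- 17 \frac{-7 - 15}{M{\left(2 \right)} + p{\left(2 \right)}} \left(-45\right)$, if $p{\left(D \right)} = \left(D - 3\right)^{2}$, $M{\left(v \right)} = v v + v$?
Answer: $- \frac{16830}{7} \approx -2404.3$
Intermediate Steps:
$M{\left(v \right)} = v + v^{2}$ ($M{\left(v \right)} = v^{2} + v = v + v^{2}$)
$p{\left(D \right)} = \left(-3 + D\right)^{2}$
$- 17 \frac{-7 - 15}{M{\left(2 \right)} + p{\left(2 \right)}} \left(-45\right) = - 17 \frac{-7 - 15}{2 \left(1 + 2\right) + \left(-3 + 2\right)^{2}} \left(-45\right) = - 17 \left(- \frac{22}{2 \cdot 3 + \left(-1\right)^{2}}\right) \left(-45\right) = - 17 \left(- \frac{22}{6 + 1}\right) \left(-45\right) = - 17 \left(- \frac{22}{7}\right) \left(-45\right) = - 17 \left(\left(-22\right) \frac{1}{7}\right) \left(-45\right) = \left(-17\right) \left(- \frac{22}{7}\right) \left(-45\right) = \frac{374}{7} \left(-45\right) = - \frac{16830}{7}$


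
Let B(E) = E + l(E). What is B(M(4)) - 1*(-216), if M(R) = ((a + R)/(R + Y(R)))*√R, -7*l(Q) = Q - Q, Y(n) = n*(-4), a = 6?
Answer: 643/3 ≈ 214.33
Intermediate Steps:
Y(n) = -4*n
l(Q) = 0 (l(Q) = -(Q - Q)/7 = -⅐*0 = 0)
M(R) = -(6 + R)/(3*√R) (M(R) = ((6 + R)/(R - 4*R))*√R = ((6 + R)/((-3*R)))*√R = ((6 + R)*(-1/(3*R)))*√R = (-(6 + R)/(3*R))*√R = -(6 + R)/(3*√R))
B(E) = E (B(E) = E + 0 = E)
B(M(4)) - 1*(-216) = (-6 - 1*4)/(3*√4) - 1*(-216) = (⅓)*(½)*(-6 - 4) + 216 = (⅓)*(½)*(-10) + 216 = -5/3 + 216 = 643/3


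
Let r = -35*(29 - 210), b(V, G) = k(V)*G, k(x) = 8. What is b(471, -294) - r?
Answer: -8687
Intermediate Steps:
b(V, G) = 8*G
r = 6335 (r = -35*(-181) = 6335)
b(471, -294) - r = 8*(-294) - 1*6335 = -2352 - 6335 = -8687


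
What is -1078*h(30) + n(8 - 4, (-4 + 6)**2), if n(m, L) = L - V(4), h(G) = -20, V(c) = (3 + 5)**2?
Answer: 21500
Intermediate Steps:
V(c) = 64 (V(c) = 8**2 = 64)
n(m, L) = -64 + L (n(m, L) = L - 1*64 = L - 64 = -64 + L)
-1078*h(30) + n(8 - 4, (-4 + 6)**2) = -1078*(-20) + (-64 + (-4 + 6)**2) = 21560 + (-64 + 2**2) = 21560 + (-64 + 4) = 21560 - 60 = 21500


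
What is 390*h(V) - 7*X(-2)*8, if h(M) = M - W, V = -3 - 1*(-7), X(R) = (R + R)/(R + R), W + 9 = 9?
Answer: 1504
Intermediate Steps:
W = 0 (W = -9 + 9 = 0)
X(R) = 1 (X(R) = (2*R)/((2*R)) = (2*R)*(1/(2*R)) = 1)
V = 4 (V = -3 + 7 = 4)
h(M) = M (h(M) = M - 1*0 = M + 0 = M)
390*h(V) - 7*X(-2)*8 = 390*4 - 7*1*8 = 1560 - 7*8 = 1560 - 56 = 1504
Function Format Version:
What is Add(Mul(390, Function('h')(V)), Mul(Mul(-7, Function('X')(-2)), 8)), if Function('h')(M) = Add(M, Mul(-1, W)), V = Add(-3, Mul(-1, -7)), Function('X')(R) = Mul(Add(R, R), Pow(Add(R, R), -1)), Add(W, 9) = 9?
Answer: 1504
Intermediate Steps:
W = 0 (W = Add(-9, 9) = 0)
Function('X')(R) = 1 (Function('X')(R) = Mul(Mul(2, R), Pow(Mul(2, R), -1)) = Mul(Mul(2, R), Mul(Rational(1, 2), Pow(R, -1))) = 1)
V = 4 (V = Add(-3, 7) = 4)
Function('h')(M) = M (Function('h')(M) = Add(M, Mul(-1, 0)) = Add(M, 0) = M)
Add(Mul(390, Function('h')(V)), Mul(Mul(-7, Function('X')(-2)), 8)) = Add(Mul(390, 4), Mul(Mul(-7, 1), 8)) = Add(1560, Mul(-7, 8)) = Add(1560, -56) = 1504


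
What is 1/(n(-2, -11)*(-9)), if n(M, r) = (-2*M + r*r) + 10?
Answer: -1/1215 ≈ -0.00082305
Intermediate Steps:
n(M, r) = 10 + r² - 2*M (n(M, r) = (-2*M + r²) + 10 = (r² - 2*M) + 10 = 10 + r² - 2*M)
1/(n(-2, -11)*(-9)) = 1/((10 + (-11)² - 2*(-2))*(-9)) = 1/((10 + 121 + 4)*(-9)) = 1/(135*(-9)) = 1/(-1215) = -1/1215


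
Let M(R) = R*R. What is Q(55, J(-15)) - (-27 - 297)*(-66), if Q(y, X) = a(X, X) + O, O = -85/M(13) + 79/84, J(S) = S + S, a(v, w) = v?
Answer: -303986933/14196 ≈ -21414.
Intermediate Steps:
J(S) = 2*S
M(R) = R²
O = 6211/14196 (O = -85/(13²) + 79/84 = -85/169 + 79*(1/84) = -85*1/169 + 79/84 = -85/169 + 79/84 = 6211/14196 ≈ 0.43752)
Q(y, X) = 6211/14196 + X (Q(y, X) = X + 6211/14196 = 6211/14196 + X)
Q(55, J(-15)) - (-27 - 297)*(-66) = (6211/14196 + 2*(-15)) - (-27 - 297)*(-66) = (6211/14196 - 30) - (-324)*(-66) = -419669/14196 - 1*21384 = -419669/14196 - 21384 = -303986933/14196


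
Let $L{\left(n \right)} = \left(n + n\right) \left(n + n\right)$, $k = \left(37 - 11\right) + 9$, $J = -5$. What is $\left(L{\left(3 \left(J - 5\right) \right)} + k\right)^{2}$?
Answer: $13213225$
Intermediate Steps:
$k = 35$ ($k = 26 + 9 = 35$)
$L{\left(n \right)} = 4 n^{2}$ ($L{\left(n \right)} = 2 n 2 n = 4 n^{2}$)
$\left(L{\left(3 \left(J - 5\right) \right)} + k\right)^{2} = \left(4 \left(3 \left(-5 - 5\right)\right)^{2} + 35\right)^{2} = \left(4 \left(3 \left(-10\right)\right)^{2} + 35\right)^{2} = \left(4 \left(-30\right)^{2} + 35\right)^{2} = \left(4 \cdot 900 + 35\right)^{2} = \left(3600 + 35\right)^{2} = 3635^{2} = 13213225$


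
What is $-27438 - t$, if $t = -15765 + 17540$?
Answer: $-29213$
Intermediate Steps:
$t = 1775$
$-27438 - t = -27438 - 1775 = -29213$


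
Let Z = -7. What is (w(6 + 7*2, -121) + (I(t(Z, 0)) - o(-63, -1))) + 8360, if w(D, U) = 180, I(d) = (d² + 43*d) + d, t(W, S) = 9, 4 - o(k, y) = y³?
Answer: 9012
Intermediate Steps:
o(k, y) = 4 - y³
I(d) = d² + 44*d
(w(6 + 7*2, -121) + (I(t(Z, 0)) - o(-63, -1))) + 8360 = (180 + (9*(44 + 9) - (4 - 1*(-1)³))) + 8360 = (180 + (9*53 - (4 - 1*(-1)))) + 8360 = (180 + (477 - (4 + 1))) + 8360 = (180 + (477 - 1*5)) + 8360 = (180 + (477 - 5)) + 8360 = (180 + 472) + 8360 = 652 + 8360 = 9012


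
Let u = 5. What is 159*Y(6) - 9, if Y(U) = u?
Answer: 786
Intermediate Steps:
Y(U) = 5
159*Y(6) - 9 = 159*5 - 9 = 795 - 9 = 786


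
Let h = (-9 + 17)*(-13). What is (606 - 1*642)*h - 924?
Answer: 2820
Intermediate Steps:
h = -104 (h = 8*(-13) = -104)
(606 - 1*642)*h - 924 = (606 - 1*642)*(-104) - 924 = (606 - 642)*(-104) - 924 = -36*(-104) - 924 = 3744 - 924 = 2820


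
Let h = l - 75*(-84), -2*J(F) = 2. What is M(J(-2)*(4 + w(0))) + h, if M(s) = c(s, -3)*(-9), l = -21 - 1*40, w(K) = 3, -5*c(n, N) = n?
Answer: 31132/5 ≈ 6226.4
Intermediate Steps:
c(n, N) = -n/5
l = -61 (l = -21 - 40 = -61)
J(F) = -1 (J(F) = -1/2*2 = -1)
h = 6239 (h = -61 - 75*(-84) = -61 + 6300 = 6239)
M(s) = 9*s/5 (M(s) = -s/5*(-9) = 9*s/5)
M(J(-2)*(4 + w(0))) + h = 9*(-(4 + 3))/5 + 6239 = 9*(-1*7)/5 + 6239 = (9/5)*(-7) + 6239 = -63/5 + 6239 = 31132/5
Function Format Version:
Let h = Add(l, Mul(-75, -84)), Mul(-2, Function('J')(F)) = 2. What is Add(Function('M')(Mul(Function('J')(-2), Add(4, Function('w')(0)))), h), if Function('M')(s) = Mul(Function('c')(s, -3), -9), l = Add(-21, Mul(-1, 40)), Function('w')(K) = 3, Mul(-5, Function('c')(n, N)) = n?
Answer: Rational(31132, 5) ≈ 6226.4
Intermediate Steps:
Function('c')(n, N) = Mul(Rational(-1, 5), n)
l = -61 (l = Add(-21, -40) = -61)
Function('J')(F) = -1 (Function('J')(F) = Mul(Rational(-1, 2), 2) = -1)
h = 6239 (h = Add(-61, Mul(-75, -84)) = Add(-61, 6300) = 6239)
Function('M')(s) = Mul(Rational(9, 5), s) (Function('M')(s) = Mul(Mul(Rational(-1, 5), s), -9) = Mul(Rational(9, 5), s))
Add(Function('M')(Mul(Function('J')(-2), Add(4, Function('w')(0)))), h) = Add(Mul(Rational(9, 5), Mul(-1, Add(4, 3))), 6239) = Add(Mul(Rational(9, 5), Mul(-1, 7)), 6239) = Add(Mul(Rational(9, 5), -7), 6239) = Add(Rational(-63, 5), 6239) = Rational(31132, 5)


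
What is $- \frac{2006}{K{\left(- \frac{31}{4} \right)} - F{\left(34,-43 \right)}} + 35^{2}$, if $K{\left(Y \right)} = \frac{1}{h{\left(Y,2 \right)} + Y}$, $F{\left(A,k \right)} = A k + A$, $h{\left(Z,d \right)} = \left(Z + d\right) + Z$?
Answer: $\frac{74257545}{60688} \approx 1223.6$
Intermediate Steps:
$h{\left(Z,d \right)} = d + 2 Z$
$F{\left(A,k \right)} = A + A k$
$K{\left(Y \right)} = \frac{1}{2 + 3 Y}$ ($K{\left(Y \right)} = \frac{1}{\left(2 + 2 Y\right) + Y} = \frac{1}{2 + 3 Y}$)
$- \frac{2006}{K{\left(- \frac{31}{4} \right)} - F{\left(34,-43 \right)}} + 35^{2} = - \frac{2006}{\frac{1}{2 + 3 \left(- \frac{31}{4}\right)} - 34 \left(1 - 43\right)} + 35^{2} = - \frac{2006}{\frac{1}{2 + 3 \left(\left(-31\right) \frac{1}{4}\right)} - 34 \left(-42\right)} + 1225 = - \frac{2006}{\frac{1}{2 + 3 \left(- \frac{31}{4}\right)} - -1428} + 1225 = - \frac{2006}{\frac{1}{2 - \frac{93}{4}} + 1428} + 1225 = - \frac{2006}{\frac{1}{- \frac{85}{4}} + 1428} + 1225 = - \frac{2006}{- \frac{4}{85} + 1428} + 1225 = - \frac{2006}{\frac{121376}{85}} + 1225 = \left(-2006\right) \frac{85}{121376} + 1225 = - \frac{85255}{60688} + 1225 = \frac{74257545}{60688}$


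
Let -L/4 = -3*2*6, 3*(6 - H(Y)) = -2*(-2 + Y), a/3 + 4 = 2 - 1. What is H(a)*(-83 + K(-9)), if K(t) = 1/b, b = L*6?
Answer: 71711/648 ≈ 110.67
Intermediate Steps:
a = -9 (a = -12 + 3*(2 - 1) = -12 + 3*1 = -12 + 3 = -9)
H(Y) = 14/3 + 2*Y/3 (H(Y) = 6 - (-2)*(-2 + Y)/3 = 6 - (4 - 2*Y)/3 = 6 + (-4/3 + 2*Y/3) = 14/3 + 2*Y/3)
L = 144 (L = -4*(-3*2)*6 = -(-24)*6 = -4*(-36) = 144)
b = 864 (b = 144*6 = 864)
K(t) = 1/864
H(a)*(-83 + K(-9)) = (14/3 + (2/3)*(-9))*(-83 + 1/864) = (14/3 - 6)*(-71711/864) = -4/3*(-71711/864) = 71711/648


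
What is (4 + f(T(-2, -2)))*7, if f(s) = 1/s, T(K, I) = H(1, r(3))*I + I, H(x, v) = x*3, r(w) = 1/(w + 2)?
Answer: 217/8 ≈ 27.125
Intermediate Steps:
r(w) = 1/(2 + w)
H(x, v) = 3*x
T(K, I) = 4*I (T(K, I) = (3*1)*I + I = 3*I + I = 4*I)
f(s) = 1/s
(4 + f(T(-2, -2)))*7 = (4 + 1/(4*(-2)))*7 = (4 + 1/(-8))*7 = (4 - ⅛)*7 = (31/8)*7 = 217/8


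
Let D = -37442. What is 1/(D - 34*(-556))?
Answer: -1/18538 ≈ -5.3943e-5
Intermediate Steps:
1/(D - 34*(-556)) = 1/(-37442 - 34*(-556)) = 1/(-37442 + 18904) = 1/(-18538) = -1/18538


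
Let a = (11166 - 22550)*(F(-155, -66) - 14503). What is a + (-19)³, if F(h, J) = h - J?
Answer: 166108469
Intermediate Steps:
a = 166115328 (a = (11166 - 22550)*((-155 - 1*(-66)) - 14503) = -11384*((-155 + 66) - 14503) = -11384*(-89 - 14503) = -11384*(-14592) = 166115328)
a + (-19)³ = 166115328 + (-19)³ = 166115328 - 6859 = 166108469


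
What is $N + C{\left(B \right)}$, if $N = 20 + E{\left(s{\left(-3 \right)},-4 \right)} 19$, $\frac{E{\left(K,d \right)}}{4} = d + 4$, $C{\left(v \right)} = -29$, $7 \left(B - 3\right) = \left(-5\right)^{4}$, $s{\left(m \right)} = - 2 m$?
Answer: $-9$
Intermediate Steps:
$B = \frac{646}{7}$ ($B = 3 + \frac{\left(-5\right)^{4}}{7} = 3 + \frac{1}{7} \cdot 625 = 3 + \frac{625}{7} = \frac{646}{7} \approx 92.286$)
$E{\left(K,d \right)} = 16 + 4 d$ ($E{\left(K,d \right)} = 4 \left(d + 4\right) = 4 \left(4 + d\right) = 16 + 4 d$)
$N = 20$ ($N = 20 + \left(16 + 4 \left(-4\right)\right) 19 = 20 + \left(16 - 16\right) 19 = 20 + 0 \cdot 19 = 20 + 0 = 20$)
$N + C{\left(B \right)} = 20 - 29 = -9$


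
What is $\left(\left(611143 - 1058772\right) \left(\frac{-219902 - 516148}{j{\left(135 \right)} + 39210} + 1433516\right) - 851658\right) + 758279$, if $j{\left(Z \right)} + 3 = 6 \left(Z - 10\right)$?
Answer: $- \frac{12191828441767}{19} \approx -6.4168 \cdot 10^{11}$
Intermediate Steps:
$j{\left(Z \right)} = -63 + 6 Z$ ($j{\left(Z \right)} = -3 + 6 \left(Z - 10\right) = -3 + 6 \left(-10 + Z\right) = -3 + \left(-60 + 6 Z\right) = -63 + 6 Z$)
$\left(\left(611143 - 1058772\right) \left(\frac{-219902 - 516148}{j{\left(135 \right)} + 39210} + 1433516\right) - 851658\right) + 758279 = \left(\left(611143 - 1058772\right) \left(\frac{-219902 - 516148}{\left(-63 + 6 \cdot 135\right) + 39210} + 1433516\right) - 851658\right) + 758279 = \left(- 447629 \left(- \frac{736050}{\left(-63 + 810\right) + 39210} + 1433516\right) - 851658\right) + 758279 = \left(- 447629 \left(- \frac{736050}{747 + 39210} + 1433516\right) - 851658\right) + 758279 = \left(- 447629 \left(- \frac{736050}{39957} + 1433516\right) - 851658\right) + 758279 = \left(- 447629 \left(\left(-736050\right) \frac{1}{39957} + 1433516\right) - 851658\right) + 758279 = \left(- 447629 \left(- \frac{350}{19} + 1433516\right) - 851658\right) + 758279 = \left(\left(-447629\right) \frac{27236454}{19} - 851658\right) + 758279 = \left(- \frac{12191826667566}{19} - 851658\right) + 758279 = - \frac{12191842849068}{19} + 758279 = - \frac{12191828441767}{19}$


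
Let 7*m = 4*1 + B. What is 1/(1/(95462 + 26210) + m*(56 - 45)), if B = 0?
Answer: 851704/5353575 ≈ 0.15909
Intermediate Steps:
m = 4/7 (m = (4*1 + 0)/7 = (4 + 0)/7 = (1/7)*4 = 4/7 ≈ 0.57143)
1/(1/(95462 + 26210) + m*(56 - 45)) = 1/(1/(95462 + 26210) + 4*(56 - 45)/7) = 1/(1/121672 + (4/7)*11) = 1/(1/121672 + 44/7) = 1/(5353575/851704) = 851704/5353575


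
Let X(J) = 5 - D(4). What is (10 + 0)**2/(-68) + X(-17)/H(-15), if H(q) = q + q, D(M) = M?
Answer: -767/510 ≈ -1.5039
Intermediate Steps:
H(q) = 2*q
X(J) = 1 (X(J) = 5 - 1*4 = 5 - 4 = 1)
(10 + 0)**2/(-68) + X(-17)/H(-15) = (10 + 0)**2/(-68) + 1/(2*(-15)) = 10**2*(-1/68) + 1/(-30) = 100*(-1/68) + 1*(-1/30) = -25/17 - 1/30 = -767/510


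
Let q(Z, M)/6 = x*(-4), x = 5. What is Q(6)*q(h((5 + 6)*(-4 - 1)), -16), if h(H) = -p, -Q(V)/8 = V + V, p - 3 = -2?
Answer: 11520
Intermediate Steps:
p = 1 (p = 3 - 2 = 1)
Q(V) = -16*V (Q(V) = -8*(V + V) = -16*V)
h(H) = -1 (h(H) = -1*1 = -1)
q(Z, M) = -120 (q(Z, M) = 6*(5*(-4)) = 6*(-20) = -120)
Q(6)*q(h((5 + 6)*(-4 - 1)), -16) = -16*6*(-120) = -96*(-120) = 11520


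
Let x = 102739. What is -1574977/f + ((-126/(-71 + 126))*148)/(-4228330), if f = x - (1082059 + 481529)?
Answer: 183150489662351/169866170434675 ≈ 1.0782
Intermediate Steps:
f = -1460849 (f = 102739 - (1082059 + 481529) = 102739 - 1*1563588 = 102739 - 1563588 = -1460849)
-1574977/f + ((-126/(-71 + 126))*148)/(-4228330) = -1574977/(-1460849) + ((-126/(-71 + 126))*148)/(-4228330) = -1574977*(-1/1460849) + ((-126/55)*148)*(-1/4228330) = 1574977/1460849 + (((1/55)*(-126))*148)*(-1/4228330) = 1574977/1460849 - 126/55*148*(-1/4228330) = 1574977/1460849 - 18648/55*(-1/4228330) = 1574977/1460849 + 9324/116279075 = 183150489662351/169866170434675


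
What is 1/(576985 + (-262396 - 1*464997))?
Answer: -1/150408 ≈ -6.6486e-6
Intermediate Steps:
1/(576985 + (-262396 - 1*464997)) = 1/(576985 + (-262396 - 464997)) = 1/(576985 - 727393) = 1/(-150408) = -1/150408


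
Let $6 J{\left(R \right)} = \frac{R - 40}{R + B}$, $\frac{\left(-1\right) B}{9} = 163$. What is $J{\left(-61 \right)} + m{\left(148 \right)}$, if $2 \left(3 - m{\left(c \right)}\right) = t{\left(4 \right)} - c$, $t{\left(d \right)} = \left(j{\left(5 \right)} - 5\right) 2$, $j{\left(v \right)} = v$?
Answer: $\frac{706037}{9168} \approx 77.011$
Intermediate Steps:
$B = -1467$ ($B = \left(-9\right) 163 = -1467$)
$t{\left(d \right)} = 0$ ($t{\left(d \right)} = \left(5 - 5\right) 2 = 0 \cdot 2 = 0$)
$m{\left(c \right)} = 3 + \frac{c}{2}$ ($m{\left(c \right)} = 3 - \frac{0 - c}{2} = 3 - \frac{\left(-1\right) c}{2} = 3 + \frac{c}{2}$)
$J{\left(R \right)} = \frac{-40 + R}{6 \left(-1467 + R\right)}$ ($J{\left(R \right)} = \frac{\left(R - 40\right) \frac{1}{R - 1467}}{6} = \frac{\left(-40 + R\right) \frac{1}{-1467 + R}}{6} = \frac{\frac{1}{-1467 + R} \left(-40 + R\right)}{6} = \frac{-40 + R}{6 \left(-1467 + R\right)}$)
$J{\left(-61 \right)} + m{\left(148 \right)} = \frac{-40 - 61}{6 \left(-1467 - 61\right)} + \left(3 + \frac{1}{2} \cdot 148\right) = \frac{1}{6} \frac{1}{-1528} \left(-101\right) + \left(3 + 74\right) = \frac{1}{6} \left(- \frac{1}{1528}\right) \left(-101\right) + 77 = \frac{101}{9168} + 77 = \frac{706037}{9168}$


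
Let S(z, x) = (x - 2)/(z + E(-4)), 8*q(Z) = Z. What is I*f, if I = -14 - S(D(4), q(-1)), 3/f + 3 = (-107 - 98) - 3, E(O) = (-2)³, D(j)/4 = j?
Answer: 2637/13504 ≈ 0.19528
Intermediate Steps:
D(j) = 4*j
E(O) = -8
q(Z) = Z/8
S(z, x) = (-2 + x)/(-8 + z) (S(z, x) = (x - 2)/(z - 8) = (-2 + x)/(-8 + z))
f = -3/211 (f = 3/(-3 + ((-107 - 98) - 3)) = 3/(-3 + (-205 - 3)) = 3/(-3 - 208) = 3/(-211) = 3*(-1/211) = -3/211 ≈ -0.014218)
I = -879/64 (I = -14 - (-2 + (⅛)*(-1))/(-8 + 4*4) = -14 - (-2 - ⅛)/(-8 + 16) = -14 - (-17)/(8*8) = -14 - 1*(-17/64) = -14 + 17/64 = -879/64 ≈ -13.734)
I*f = -879/64*(-3/211) = 2637/13504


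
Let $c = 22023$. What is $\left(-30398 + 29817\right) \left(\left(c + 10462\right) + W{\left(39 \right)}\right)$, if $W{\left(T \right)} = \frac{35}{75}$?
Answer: $- \frac{283110842}{15} \approx -1.8874 \cdot 10^{7}$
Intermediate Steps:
$W{\left(T \right)} = \frac{7}{15}$ ($W{\left(T \right)} = 35 \cdot \frac{1}{75} = \frac{7}{15}$)
$\left(-30398 + 29817\right) \left(\left(c + 10462\right) + W{\left(39 \right)}\right) = \left(-30398 + 29817\right) \left(\left(22023 + 10462\right) + \frac{7}{15}\right) = - 581 \left(32485 + \frac{7}{15}\right) = \left(-581\right) \frac{487282}{15} = - \frac{283110842}{15}$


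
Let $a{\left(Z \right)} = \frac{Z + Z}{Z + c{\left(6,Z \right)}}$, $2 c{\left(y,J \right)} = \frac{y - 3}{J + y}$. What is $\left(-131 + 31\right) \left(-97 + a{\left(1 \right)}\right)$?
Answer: $\frac{162100}{17} \approx 9535.3$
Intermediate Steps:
$c{\left(y,J \right)} = \frac{-3 + y}{2 \left(J + y\right)}$ ($c{\left(y,J \right)} = \frac{\left(y - 3\right) \frac{1}{J + y}}{2} = \frac{\left(-3 + y\right) \frac{1}{J + y}}{2} = \frac{\frac{1}{J + y} \left(-3 + y\right)}{2} = \frac{-3 + y}{2 \left(J + y\right)}$)
$a{\left(Z \right)} = \frac{2 Z}{Z + \frac{3}{2 \left(6 + Z\right)}}$ ($a{\left(Z \right)} = \frac{Z + Z}{Z + \frac{-3 + 6}{2 \left(Z + 6\right)}} = \frac{2 Z}{Z + \frac{1}{2} \frac{1}{6 + Z} 3} = \frac{2 Z}{Z + \frac{3}{2 \left(6 + Z\right)}}$)
$\left(-131 + 31\right) \left(-97 + a{\left(1 \right)}\right) = \left(-131 + 31\right) \left(-97 + 4 \cdot 1 \frac{1}{3 + 2 \cdot 1 \left(6 + 1\right)} \left(6 + 1\right)\right) = - 100 \left(-97 + 4 \cdot 1 \frac{1}{3 + 2 \cdot 1 \cdot 7} \cdot 7\right) = - 100 \left(-97 + 4 \cdot 1 \frac{1}{3 + 14} \cdot 7\right) = - 100 \left(-97 + 4 \cdot 1 \cdot \frac{1}{17} \cdot 7\right) = - 100 \left(-97 + \frac{28}{17}\right) = \left(-100\right) \left(- \frac{1621}{17}\right) = \frac{162100}{17}$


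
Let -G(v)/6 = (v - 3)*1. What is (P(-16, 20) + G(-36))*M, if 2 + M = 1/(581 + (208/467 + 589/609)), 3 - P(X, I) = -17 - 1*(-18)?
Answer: -39057451654/82819939 ≈ -471.59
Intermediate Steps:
P(X, I) = 2 (P(X, I) = 3 - (-17 - 1*(-18)) = 3 - (-17 + 18) = 3 - 1*1 = 3 - 1 = 2)
M = -330995353/165639878 (M = -2 + 1/(581 + (208/467 + 589/609)) = -2 + 1/(581 + 401735/284403) = -2 + 1/(165639878/284403) = -2 + 284403/165639878 = -330995353/165639878 ≈ -1.9983)
G(v) = 18 - 6*v (G(v) = -6*(v - 3) = -6*(-3 + v) = 18 - 6*v)
(P(-16, 20) + G(-36))*M = (2 + (18 - 6*(-36)))*(-330995353/165639878) = (2 + (18 + 216))*(-330995353/165639878) = (2 + 234)*(-330995353/165639878) = 236*(-330995353/165639878) = -39057451654/82819939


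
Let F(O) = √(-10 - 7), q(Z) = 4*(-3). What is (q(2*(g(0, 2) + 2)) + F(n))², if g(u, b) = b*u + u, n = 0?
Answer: (12 - I*√17)² ≈ 127.0 - 98.955*I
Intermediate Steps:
g(u, b) = u + b*u
q(Z) = -12
F(O) = I*√17 (F(O) = √(-17) = I*√17)
(q(2*(g(0, 2) + 2)) + F(n))² = (-12 + I*√17)²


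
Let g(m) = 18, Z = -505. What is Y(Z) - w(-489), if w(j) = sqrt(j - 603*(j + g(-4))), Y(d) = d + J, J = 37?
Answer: -468 - 2*sqrt(70881) ≈ -1000.5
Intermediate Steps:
Y(d) = 37 + d (Y(d) = d + 37 = 37 + d)
w(j) = sqrt(-10854 - 602*j) (w(j) = sqrt(j - 603*(j + 18)) = sqrt(j - 603*(18 + j)) = sqrt(j + (-10854 - 603*j)) = sqrt(-10854 - 602*j))
Y(Z) - w(-489) = (37 - 505) - sqrt(-10854 - 602*(-489)) = -468 - sqrt(-10854 + 294378) = -468 - sqrt(283524) = -468 - 2*sqrt(70881)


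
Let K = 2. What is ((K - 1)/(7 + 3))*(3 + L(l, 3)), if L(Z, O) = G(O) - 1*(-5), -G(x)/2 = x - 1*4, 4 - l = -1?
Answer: 1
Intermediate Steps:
l = 5 (l = 4 - 1*(-1) = 4 + 1 = 5)
G(x) = 8 - 2*x (G(x) = -2*(x - 1*4) = -2*(x - 4) = -2*(-4 + x) = 8 - 2*x)
L(Z, O) = 13 - 2*O (L(Z, O) = (8 - 2*O) - 1*(-5) = (8 - 2*O) + 5 = 13 - 2*O)
((K - 1)/(7 + 3))*(3 + L(l, 3)) = ((2 - 1)/(7 + 3))*(3 + (13 - 2*3)) = (1/10)*(3 + (13 - 6)) = (1*(⅒))*(3 + 7) = (⅒)*10 = 1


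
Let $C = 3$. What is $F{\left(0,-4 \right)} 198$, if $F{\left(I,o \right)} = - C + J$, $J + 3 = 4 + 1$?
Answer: $-198$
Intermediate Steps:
$J = 2$ ($J = -3 + \left(4 + 1\right) = -3 + 5 = 2$)
$F{\left(I,o \right)} = -1$ ($F{\left(I,o \right)} = \left(-1\right) 3 + 2 = -3 + 2 = -1$)
$F{\left(0,-4 \right)} 198 = \left(-1\right) 198 = -198$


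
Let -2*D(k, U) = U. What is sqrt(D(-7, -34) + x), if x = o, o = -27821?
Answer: 2*I*sqrt(6951) ≈ 166.75*I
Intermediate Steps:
D(k, U) = -U/2
x = -27821
sqrt(D(-7, -34) + x) = sqrt(-1/2*(-34) - 27821) = sqrt(17 - 27821) = sqrt(-27804) = 2*I*sqrt(6951)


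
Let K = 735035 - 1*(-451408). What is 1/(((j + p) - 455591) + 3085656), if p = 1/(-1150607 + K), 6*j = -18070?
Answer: 107508/282429249763 ≈ 3.8065e-7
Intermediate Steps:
K = 1186443 (K = 735035 + 451408 = 1186443)
j = -9035/3 (j = (⅙)*(-18070) = -9035/3 ≈ -3011.7)
p = 1/35836 (p = 1/(-1150607 + 1186443) = 1/35836 ≈ 2.7905e-5)
1/(((j + p) - 455591) + 3085656) = 1/(((-9035/3 + 1/35836) - 455591) + 3085656) = 1/((-323778257/107508 - 455591) + 3085656) = 1/(-49303455485/107508 + 3085656) = 1/(282429249763/107508) = 107508/282429249763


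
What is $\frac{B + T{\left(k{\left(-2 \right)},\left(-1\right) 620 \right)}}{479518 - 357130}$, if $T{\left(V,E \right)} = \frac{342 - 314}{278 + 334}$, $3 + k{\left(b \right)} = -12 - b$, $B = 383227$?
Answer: $\frac{29316869}{9362682} \approx 3.1312$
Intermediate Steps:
$k{\left(b \right)} = -15 - b$ ($k{\left(b \right)} = -3 - \left(12 + b\right) = -15 - b$)
$T{\left(V,E \right)} = \frac{7}{153}$ ($T{\left(V,E \right)} = \frac{28}{612} = 28 \cdot \frac{1}{612} = \frac{7}{153}$)
$\frac{B + T{\left(k{\left(-2 \right)},\left(-1\right) 620 \right)}}{479518 - 357130} = \frac{383227 + \frac{7}{153}}{479518 - 357130} = \frac{58633738}{153 \cdot 122388} = \frac{58633738}{153} \cdot \frac{1}{122388} = \frac{29316869}{9362682}$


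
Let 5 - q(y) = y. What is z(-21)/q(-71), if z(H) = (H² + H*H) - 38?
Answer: 211/19 ≈ 11.105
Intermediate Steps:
q(y) = 5 - y
z(H) = -38 + 2*H² (z(H) = (H² + H²) - 38 = 2*H² - 38 = -38 + 2*H²)
z(-21)/q(-71) = (-38 + 2*(-21)²)/(5 - 1*(-71)) = (-38 + 2*441)/(5 + 71) = (-38 + 882)/76 = 844*(1/76) = 211/19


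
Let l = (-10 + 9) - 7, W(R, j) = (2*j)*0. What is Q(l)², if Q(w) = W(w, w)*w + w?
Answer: 64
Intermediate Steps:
W(R, j) = 0
l = -8 (l = -1 - 7 = -8)
Q(w) = w (Q(w) = 0*w + w = 0 + w = w)
Q(l)² = (-8)² = 64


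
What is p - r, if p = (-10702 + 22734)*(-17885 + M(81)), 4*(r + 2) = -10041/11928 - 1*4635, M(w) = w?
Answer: -3406900282197/15904 ≈ -2.1422e+8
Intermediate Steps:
r = -18463915/15904 (r = -2 + (-10041/11928 - 1*4635)/4 = -2 + (-10041*1/11928 - 4635)/4 = -2 + (-3347/3976 - 4635)/4 = -2 + (¼)*(-18432107/3976) = -2 - 18432107/15904 = -18463915/15904 ≈ -1161.0)
p = -214217728 (p = (-10702 + 22734)*(-17885 + 81) = 12032*(-17804) = -214217728)
p - r = -214217728 - 1*(-18463915/15904) = -214217728 + 18463915/15904 = -3406900282197/15904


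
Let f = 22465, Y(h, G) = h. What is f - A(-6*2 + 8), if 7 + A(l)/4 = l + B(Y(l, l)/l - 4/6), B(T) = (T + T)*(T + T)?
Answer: 202565/9 ≈ 22507.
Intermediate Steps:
B(T) = 4*T² (B(T) = (2*T)*(2*T) = 4*T²)
A(l) = -236/9 + 4*l (A(l) = -28 + 4*(l + 4*(l/l - 4/6)²) = -28 + 4*(l + 4*(1 - 4*⅙)²) = -28 + 4*(l + 4*(1 - ⅔)²) = -28 + 4*(l + 4*(⅓)²) = -28 + 4*(l + 4*(⅑)) = -28 + 4*(l + 4/9) = -28 + 4*(4/9 + l) = -28 + (16/9 + 4*l) = -236/9 + 4*l)
f - A(-6*2 + 8) = 22465 - (-236/9 + 4*(-6*2 + 8)) = 22465 - (-236/9 + 4*(-12 + 8)) = 22465 - (-236/9 + 4*(-4)) = 22465 - (-236/9 - 16) = 22465 - 1*(-380/9) = 22465 + 380/9 = 202565/9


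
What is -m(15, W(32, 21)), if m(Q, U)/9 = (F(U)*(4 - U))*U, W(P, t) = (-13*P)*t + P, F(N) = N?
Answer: -5937432625152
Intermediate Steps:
W(P, t) = P - 13*P*t (W(P, t) = -13*P*t + P = P - 13*P*t)
m(Q, U) = 9*U²*(4 - U) (m(Q, U) = 9*((U*(4 - U))*U) = 9*(U²*(4 - U)) = 9*U²*(4 - U))
-m(15, W(32, 21)) = -9*(32*(1 - 13*21))²*(4 - 32*(1 - 13*21)) = -9*(32*(1 - 273))²*(4 - 32*(1 - 273)) = -9*(32*(-272))²*(4 - 32*(-272)) = -9*(-8704)²*(4 - 1*(-8704)) = -9*75759616*(4 + 8704) = -9*75759616*8708 = -1*5937432625152 = -5937432625152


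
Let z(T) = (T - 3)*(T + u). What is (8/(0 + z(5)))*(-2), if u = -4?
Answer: -8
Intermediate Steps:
z(T) = (-4 + T)*(-3 + T) (z(T) = (T - 3)*(T - 4) = (-3 + T)*(-4 + T) = (-4 + T)*(-3 + T))
(8/(0 + z(5)))*(-2) = (8/(0 + (12 + 5² - 7*5)))*(-2) = (8/(0 + (12 + 25 - 35)))*(-2) = (8/(0 + 2))*(-2) = (8/2)*(-2) = ((½)*8)*(-2) = 4*(-2) = -8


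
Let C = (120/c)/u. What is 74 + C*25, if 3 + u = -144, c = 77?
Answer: 278202/3773 ≈ 73.735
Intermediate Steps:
u = -147 (u = -3 - 144 = -147)
C = -40/3773 (C = (120/77)/(-147) = (120*(1/77))*(-1/147) = (120/77)*(-1/147) = -40/3773 ≈ -0.010602)
74 + C*25 = 74 - 40/3773*25 = 74 - 1000/3773 = 278202/3773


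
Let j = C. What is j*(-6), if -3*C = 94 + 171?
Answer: 530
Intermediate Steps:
C = -265/3 (C = -(94 + 171)/3 = -⅓*265 = -265/3 ≈ -88.333)
j = -265/3 ≈ -88.333
j*(-6) = -265/3*(-6) = 530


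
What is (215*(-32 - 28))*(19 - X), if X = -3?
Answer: -283800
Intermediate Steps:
(215*(-32 - 28))*(19 - X) = (215*(-32 - 28))*(19 - 1*(-3)) = (215*(-60))*(19 + 3) = -12900*22 = -283800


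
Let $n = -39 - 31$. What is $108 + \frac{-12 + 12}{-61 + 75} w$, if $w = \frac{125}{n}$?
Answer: $108$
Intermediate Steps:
$n = -70$ ($n = -39 - 31 = -70$)
$w = - \frac{25}{14}$ ($w = \frac{125}{-70} = 125 \left(- \frac{1}{70}\right) = - \frac{25}{14} \approx -1.7857$)
$108 + \frac{-12 + 12}{-61 + 75} w = 108 + \frac{-12 + 12}{-61 + 75} \left(- \frac{25}{14}\right) = 108 + \frac{0}{14} \left(- \frac{25}{14}\right) = 108 + 0 \cdot \frac{1}{14} \left(- \frac{25}{14}\right) = 108 + 0 \left(- \frac{25}{14}\right) = 108 + 0 = 108$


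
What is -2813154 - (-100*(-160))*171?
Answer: -5549154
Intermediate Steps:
-2813154 - (-100*(-160))*171 = -2813154 - 16000*171 = -2813154 - 1*2736000 = -2813154 - 2736000 = -5549154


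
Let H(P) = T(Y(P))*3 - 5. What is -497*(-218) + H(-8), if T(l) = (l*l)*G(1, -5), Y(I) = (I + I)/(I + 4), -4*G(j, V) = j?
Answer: 108329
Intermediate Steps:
G(j, V) = -j/4
Y(I) = 2*I/(4 + I) (Y(I) = (2*I)/(4 + I) = 2*I/(4 + I))
T(l) = -l²/4 (T(l) = (l*l)*(-¼*1) = l²*(-¼) = -l²/4)
H(P) = -5 - 3*P²/(4 + P)² (H(P) = -4*P²/(4 + P)²/4*3 - 5 = -P²/(4 + P)²*3 - 5 = -3*P²/(4 + P)² - 5 = -5 - 3*P²/(4 + P)²)
-497*(-218) + H(-8) = -497*(-218) + (-5 - 3*(-8)²/(4 - 8)²) = 108346 + (-5 - 3*64/(-4)²) = 108346 + (-5 - 3*64*1/16) = 108346 + (-5 - 12) = 108346 - 17 = 108329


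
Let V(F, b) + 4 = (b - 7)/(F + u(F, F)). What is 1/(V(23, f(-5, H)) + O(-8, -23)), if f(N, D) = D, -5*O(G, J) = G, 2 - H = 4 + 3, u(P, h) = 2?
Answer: -25/72 ≈ -0.34722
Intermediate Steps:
H = -5 (H = 2 - (4 + 3) = 2 - 1*7 = 2 - 7 = -5)
O(G, J) = -G/5
V(F, b) = -4 + (-7 + b)/(2 + F) (V(F, b) = -4 + (b - 7)/(F + 2) = -4 + (-7 + b)/(2 + F))
1/(V(23, f(-5, H)) + O(-8, -23)) = 1/((-15 - 5 - 4*23)/(2 + 23) - ⅕*(-8)) = 1/((-15 - 5 - 92)/25 + 8/5) = 1/((1/25)*(-112) + 8/5) = 1/(-112/25 + 8/5) = 1/(-72/25) = -25/72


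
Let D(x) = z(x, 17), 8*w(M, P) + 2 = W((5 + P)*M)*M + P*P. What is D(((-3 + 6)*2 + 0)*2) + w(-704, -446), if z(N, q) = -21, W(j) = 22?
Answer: 91629/4 ≈ 22907.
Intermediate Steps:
w(M, P) = -¼ + P²/8 + 11*M/4 (w(M, P) = -¼ + (22*M + P*P)/8 = -¼ + (22*M + P²)/8 = -¼ + (P² + 22*M)/8 = -¼ + (P²/8 + 11*M/4) = -¼ + P²/8 + 11*M/4)
D(x) = -21
D(((-3 + 6)*2 + 0)*2) + w(-704, -446) = -21 + (-¼ + (⅛)*(-446)² + (11/4)*(-704)) = -21 + (-¼ + (⅛)*198916 - 1936) = -21 + (-¼ + 49729/2 - 1936) = -21 + 91713/4 = 91629/4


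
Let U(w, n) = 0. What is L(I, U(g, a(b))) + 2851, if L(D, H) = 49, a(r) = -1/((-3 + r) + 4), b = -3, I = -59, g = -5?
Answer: 2900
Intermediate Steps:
a(r) = -1/(1 + r)
L(I, U(g, a(b))) + 2851 = 49 + 2851 = 2900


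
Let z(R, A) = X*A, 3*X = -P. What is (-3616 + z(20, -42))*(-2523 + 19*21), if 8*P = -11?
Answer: 7721271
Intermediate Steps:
P = -11/8 (P = (⅛)*(-11) = -11/8 ≈ -1.3750)
X = 11/24 (X = (-1*(-11/8))/3 = (⅓)*(11/8) = 11/24 ≈ 0.45833)
z(R, A) = 11*A/24
(-3616 + z(20, -42))*(-2523 + 19*21) = (-3616 + (11/24)*(-42))*(-2523 + 19*21) = (-3616 - 77/4)*(-2523 + 399) = -14541/4*(-2124) = 7721271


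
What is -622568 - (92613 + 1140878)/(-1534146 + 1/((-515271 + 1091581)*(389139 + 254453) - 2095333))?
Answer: -354256040674908408580151/569024585562745301 ≈ -6.2257e+5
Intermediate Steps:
-622568 - (92613 + 1140878)/(-1534146 + 1/((-515271 + 1091581)*(389139 + 254453) - 2095333)) = -622568 - 1233491/(-1534146 + 1/(576310*643592 - 2095333)) = -622568 - 1233491/(-1534146 + 1/(370908505520 - 2095333)) = -622568 - 1233491/(-1534146 + 1/370906410187) = -622568 - 1233491/(-569024585562745301/370906410187) = -622568 - 1233491*(-370906410187)/569024585562745301 = -622568 - 1*(-457509718807972817/569024585562745301) = -622568 + 457509718807972817/569024585562745301 = -354256040674908408580151/569024585562745301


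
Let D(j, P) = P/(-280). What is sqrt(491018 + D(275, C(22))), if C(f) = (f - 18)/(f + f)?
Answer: 3*sqrt(129388698670)/1540 ≈ 700.73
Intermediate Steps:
C(f) = (-18 + f)/(2*f) (C(f) = (-18 + f)/((2*f)) = (-18 + f)*(1/(2*f)) = (-18 + f)/(2*f))
D(j, P) = -P/280 (D(j, P) = P*(-1/280) = -P/280)
sqrt(491018 + D(275, C(22))) = sqrt(491018 - (-18 + 22)/(560*22)) = sqrt(491018 - 4/(560*22)) = sqrt(491018 - 1/280*1/11) = sqrt(491018 - 1/3080) = sqrt(1512335439/3080) = 3*sqrt(129388698670)/1540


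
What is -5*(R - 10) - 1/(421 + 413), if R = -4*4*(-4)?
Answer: -225181/834 ≈ -270.00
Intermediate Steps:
R = 64 (R = -16*(-4) = 64)
-5*(R - 10) - 1/(421 + 413) = -5*(64 - 10) - 1/(421 + 413) = -5*54 - 1/834 = -270 - 1*1/834 = -270 - 1/834 = -225181/834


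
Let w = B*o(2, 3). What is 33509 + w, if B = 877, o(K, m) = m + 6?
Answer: 41402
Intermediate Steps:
o(K, m) = 6 + m
w = 7893 (w = 877*(6 + 3) = 877*9 = 7893)
33509 + w = 33509 + 7893 = 41402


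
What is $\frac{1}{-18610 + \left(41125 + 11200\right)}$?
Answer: $\frac{1}{33715} \approx 2.966 \cdot 10^{-5}$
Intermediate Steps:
$\frac{1}{-18610 + \left(41125 + 11200\right)} = \frac{1}{-18610 + 52325} = \frac{1}{33715}$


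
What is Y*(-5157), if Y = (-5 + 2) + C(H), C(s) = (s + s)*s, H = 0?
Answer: 15471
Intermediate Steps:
C(s) = 2*s² (C(s) = (2*s)*s = 2*s²)
Y = -3 (Y = (-5 + 2) + 2*0² = -3 + 2*0 = -3 + 0 = -3)
Y*(-5157) = -3*(-5157) = 15471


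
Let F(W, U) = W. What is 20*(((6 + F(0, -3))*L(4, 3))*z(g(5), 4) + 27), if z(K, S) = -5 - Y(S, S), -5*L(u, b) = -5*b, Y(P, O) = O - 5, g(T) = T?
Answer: -900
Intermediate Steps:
Y(P, O) = -5 + O
L(u, b) = b (L(u, b) = -(-1)*b = b)
z(K, S) = -S (z(K, S) = -5 - (-5 + S) = -5 + (5 - S) = -S)
20*(((6 + F(0, -3))*L(4, 3))*z(g(5), 4) + 27) = 20*(((6 + 0)*3)*(-1*4) + 27) = 20*((6*3)*(-4) + 27) = 20*(18*(-4) + 27) = 20*(-72 + 27) = 20*(-45) = -900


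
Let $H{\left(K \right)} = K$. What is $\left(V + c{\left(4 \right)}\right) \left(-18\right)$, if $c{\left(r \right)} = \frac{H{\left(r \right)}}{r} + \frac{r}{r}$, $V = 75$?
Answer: $-1386$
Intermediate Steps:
$c{\left(r \right)} = 2$ ($c{\left(r \right)} = \frac{r}{r} + \frac{r}{r} = 1 + 1 = 2$)
$\left(V + c{\left(4 \right)}\right) \left(-18\right) = \left(75 + 2\right) \left(-18\right) = 77 \left(-18\right) = -1386$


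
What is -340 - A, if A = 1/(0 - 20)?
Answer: -6799/20 ≈ -339.95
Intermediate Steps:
A = -1/20 (A = 1/(-20) = -1/20 ≈ -0.050000)
-340 - A = -340 - 1*(-1/20) = -340 + 1/20 = -6799/20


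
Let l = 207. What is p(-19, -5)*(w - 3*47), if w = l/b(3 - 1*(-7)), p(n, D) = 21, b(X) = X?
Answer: -25263/10 ≈ -2526.3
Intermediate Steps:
w = 207/10 (w = 207/(3 - 1*(-7)) = 207/(3 + 7) = 207/10 ≈ 20.700)
p(-19, -5)*(w - 3*47) = 21*(207/10 - 3*47) = 21*(207/10 - 141) = 21*(-1203/10) = -25263/10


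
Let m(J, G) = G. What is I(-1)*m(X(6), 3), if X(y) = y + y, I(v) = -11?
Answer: -33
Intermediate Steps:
X(y) = 2*y
I(-1)*m(X(6), 3) = -11*3 = -33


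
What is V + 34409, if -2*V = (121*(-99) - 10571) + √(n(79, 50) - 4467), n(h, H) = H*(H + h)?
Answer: 45684 - √1983/2 ≈ 45662.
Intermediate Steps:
V = 11275 - √1983/2 (V = -((121*(-99) - 10571) + √(50*(50 + 79) - 4467))/2 = -((-11979 - 10571) + √(50*129 - 4467))/2 = -(-22550 + √(6450 - 4467))/2 = -(-22550 + √1983)/2 = 11275 - √1983/2 ≈ 11253.)
V + 34409 = (11275 - √1983/2) + 34409 = 45684 - √1983/2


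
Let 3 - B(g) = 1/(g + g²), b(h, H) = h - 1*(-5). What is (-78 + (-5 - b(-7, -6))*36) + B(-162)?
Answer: -4773007/26082 ≈ -183.00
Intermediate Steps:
b(h, H) = 5 + h (b(h, H) = h + 5 = 5 + h)
B(g) = 3 - 1/(g + g²)
(-78 + (-5 - b(-7, -6))*36) + B(-162) = (-78 + (-5 - (5 - 7))*36) + (-1 + 3*(-162) + 3*(-162)²)/((-162)*(1 - 162)) = (-78 + (-5 - 1*(-2))*36) - 1/162*(-1 - 486 + 3*26244)/(-161) = (-78 + (-5 + 2)*36) - 1/162*(-1/161)*(-1 - 486 + 78732) = (-78 - 3*36) - 1/162*(-1/161)*78245 = (-78 - 108) + 78245/26082 = -186 + 78245/26082 = -4773007/26082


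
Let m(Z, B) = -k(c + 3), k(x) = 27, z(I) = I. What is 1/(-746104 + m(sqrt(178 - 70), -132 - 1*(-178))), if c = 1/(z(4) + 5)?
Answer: -1/746131 ≈ -1.3402e-6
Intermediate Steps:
c = 1/9 (c = 1/(4 + 5) = 1/9 ≈ 0.11111)
m(Z, B) = -27 (m(Z, B) = -1*27 = -27)
1/(-746104 + m(sqrt(178 - 70), -132 - 1*(-178))) = 1/(-746104 - 27) = 1/(-746131) = -1/746131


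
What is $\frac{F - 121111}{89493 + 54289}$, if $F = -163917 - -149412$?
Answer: $- \frac{67808}{71891} \approx -0.94321$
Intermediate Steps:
$F = -14505$ ($F = -163917 + 149412 = -14505$)
$\frac{F - 121111}{89493 + 54289} = \frac{-14505 - 121111}{89493 + 54289} = - \frac{135616}{143782} = \left(-135616\right) \frac{1}{143782} = - \frac{67808}{71891}$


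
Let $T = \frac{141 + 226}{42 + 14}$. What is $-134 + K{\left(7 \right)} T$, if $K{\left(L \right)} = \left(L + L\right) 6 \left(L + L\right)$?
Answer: $7573$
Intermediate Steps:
$T = \frac{367}{56} \approx 6.5536$
$K{\left(L \right)} = 24 L^{2}$ ($K{\left(L \right)} = 2 L 6 \cdot 2 L = 2 L 12 L = 24 L^{2}$)
$-134 + K{\left(7 \right)} T = -134 + 24 \cdot 7^{2} \cdot \frac{367}{56} = -134 + 24 \cdot 49 \cdot \frac{367}{56} = -134 + 1176 \cdot \frac{367}{56} = -134 + 7707 = 7573$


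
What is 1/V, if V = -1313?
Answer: -1/1313 ≈ -0.00076161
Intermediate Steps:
1/V = 1/(-1313) = -1/1313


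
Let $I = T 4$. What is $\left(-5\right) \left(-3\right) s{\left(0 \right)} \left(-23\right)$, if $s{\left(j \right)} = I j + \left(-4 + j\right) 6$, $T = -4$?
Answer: $8280$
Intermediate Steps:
$I = -16$ ($I = \left(-4\right) 4 = -16$)
$s{\left(j \right)} = -24 - 10 j$ ($s{\left(j \right)} = - 16 j + \left(-4 + j\right) 6 = - 16 j + \left(-24 + 6 j\right) = -24 - 10 j$)
$\left(-5\right) \left(-3\right) s{\left(0 \right)} \left(-23\right) = \left(-5\right) \left(-3\right) \left(-24 - 0\right) \left(-23\right) = 15 \left(-24 + 0\right) \left(-23\right) = 15 \left(-24\right) \left(-23\right) = \left(-360\right) \left(-23\right) = 8280$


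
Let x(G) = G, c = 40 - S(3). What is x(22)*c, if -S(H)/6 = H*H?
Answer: 2068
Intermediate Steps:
S(H) = -6*H**2 (S(H) = -6*H*H = -6*H**2)
c = 94 (c = 40 - (-6)*3**2 = 40 - (-6)*9 = 40 - 1*(-54) = 40 + 54 = 94)
x(22)*c = 22*94 = 2068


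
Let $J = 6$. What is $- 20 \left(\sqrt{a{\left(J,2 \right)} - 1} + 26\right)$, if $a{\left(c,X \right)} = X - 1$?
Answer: $-520$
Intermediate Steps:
$a{\left(c,X \right)} = -1 + X$
$- 20 \left(\sqrt{a{\left(J,2 \right)} - 1} + 26\right) = - 20 \left(\sqrt{\left(-1 + 2\right) - 1} + 26\right) = - 20 \left(\sqrt{1 - 1} + 26\right) = - 20 \left(\sqrt{0} + 26\right) = - 20 \left(0 + 26\right) = \left(-20\right) 26 = -520$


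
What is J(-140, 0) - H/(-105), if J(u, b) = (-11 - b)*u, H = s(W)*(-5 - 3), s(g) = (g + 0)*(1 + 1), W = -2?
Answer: 161732/105 ≈ 1540.3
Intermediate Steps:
s(g) = 2*g (s(g) = g*2 = 2*g)
H = 32 (H = (2*(-2))*(-5 - 3) = -4*(-8) = 32)
J(u, b) = u*(-11 - b)
J(-140, 0) - H/(-105) = -1*(-140)*(11 + 0) - 32/(-105) = -1*(-140)*11 - 32*(-1)/105 = 1540 - 1*(-32/105) = 1540 + 32/105 = 161732/105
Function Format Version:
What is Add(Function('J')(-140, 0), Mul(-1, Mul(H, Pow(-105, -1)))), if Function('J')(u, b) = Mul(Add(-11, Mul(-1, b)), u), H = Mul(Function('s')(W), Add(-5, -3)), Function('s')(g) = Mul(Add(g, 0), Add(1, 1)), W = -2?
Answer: Rational(161732, 105) ≈ 1540.3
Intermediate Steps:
Function('s')(g) = Mul(2, g) (Function('s')(g) = Mul(g, 2) = Mul(2, g))
H = 32 (H = Mul(Mul(2, -2), Add(-5, -3)) = Mul(-4, -8) = 32)
Function('J')(u, b) = Mul(u, Add(-11, Mul(-1, b)))
Add(Function('J')(-140, 0), Mul(-1, Mul(H, Pow(-105, -1)))) = Add(Mul(-1, -140, Add(11, 0)), Mul(-1, Mul(32, Pow(-105, -1)))) = Add(Mul(-1, -140, 11), Mul(-1, Mul(32, Rational(-1, 105)))) = Add(1540, Mul(-1, Rational(-32, 105))) = Add(1540, Rational(32, 105)) = Rational(161732, 105)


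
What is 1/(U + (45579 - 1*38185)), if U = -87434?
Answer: -1/80040 ≈ -1.2494e-5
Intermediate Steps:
1/(U + (45579 - 1*38185)) = 1/(-87434 + (45579 - 1*38185)) = 1/(-87434 + (45579 - 38185)) = 1/(-87434 + 7394) = 1/(-80040) = -1/80040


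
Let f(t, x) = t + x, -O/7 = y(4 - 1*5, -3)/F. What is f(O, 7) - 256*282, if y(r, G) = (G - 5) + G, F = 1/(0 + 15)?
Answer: -71030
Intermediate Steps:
F = 1/15 ≈ 0.066667
y(r, G) = -5 + 2*G (y(r, G) = (-5 + G) + G = -5 + 2*G)
O = 1155 (O = -7*(-5 + 2*(-3))/1/15 = -7*(-5 - 6)*15 = -(-77)*15 = -7*(-165) = 1155)
f(O, 7) - 256*282 = (1155 + 7) - 256*282 = 1162 - 72192 = -71030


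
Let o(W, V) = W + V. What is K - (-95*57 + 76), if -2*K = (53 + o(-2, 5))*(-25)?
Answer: 6039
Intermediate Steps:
o(W, V) = V + W
K = 700 (K = -(53 + (5 - 2))*(-25)/2 = -(53 + 3)*(-25)/2 = -28*(-25) = -½*(-1400) = 700)
K - (-95*57 + 76) = 700 - (-95*57 + 76) = 700 - (-5415 + 76) = 700 - 1*(-5339) = 700 + 5339 = 6039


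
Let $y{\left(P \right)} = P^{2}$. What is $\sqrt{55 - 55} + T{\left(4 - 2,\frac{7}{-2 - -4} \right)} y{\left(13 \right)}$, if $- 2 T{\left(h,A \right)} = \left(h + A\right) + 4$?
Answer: $- \frac{3211}{4} \approx -802.75$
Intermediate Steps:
$T{\left(h,A \right)} = -2 - \frac{A}{2} - \frac{h}{2}$ ($T{\left(h,A \right)} = - \frac{\left(h + A\right) + 4}{2} = - \frac{\left(A + h\right) + 4}{2} = - \frac{4 + A + h}{2} = -2 - \frac{A}{2} - \frac{h}{2}$)
$\sqrt{55 - 55} + T{\left(4 - 2,\frac{7}{-2 - -4} \right)} y{\left(13 \right)} = \sqrt{55 - 55} + \left(-2 - \frac{7 \frac{1}{-2 - -4}}{2} - \frac{4 - 2}{2}\right) 13^{2} = \sqrt{0} + \left(-2 - \frac{7 \frac{1}{-2 + 4}}{2} - 1\right) 169 = 0 + \left(-2 - \frac{7 \cdot \frac{1}{2}}{2} - 1\right) 169 = 0 + \left(-2 - \frac{7}{4} - 1\right) 169 = 0 - \frac{3211}{4} = - \frac{3211}{4}$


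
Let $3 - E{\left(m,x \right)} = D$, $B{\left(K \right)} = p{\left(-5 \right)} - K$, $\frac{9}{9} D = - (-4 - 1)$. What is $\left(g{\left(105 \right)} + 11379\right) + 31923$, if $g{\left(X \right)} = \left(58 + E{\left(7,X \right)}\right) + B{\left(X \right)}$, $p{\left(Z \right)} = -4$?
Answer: $43249$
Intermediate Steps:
$D = 5$ ($D = - (-4 - 1) = \left(-1\right) \left(-5\right) = 5$)
$B{\left(K \right)} = -4 - K$
$E{\left(m,x \right)} = -2$ ($E{\left(m,x \right)} = 3 - 5 = -2$)
$g{\left(X \right)} = 52 - X$ ($g{\left(X \right)} = \left(58 - 2\right) - \left(4 + X\right) = 56 - \left(4 + X\right) = 52 - X$)
$\left(g{\left(105 \right)} + 11379\right) + 31923 = \left(\left(52 - 105\right) + 11379\right) + 31923 = \left(-53 + 11379\right) + 31923 = 11326 + 31923 = 43249$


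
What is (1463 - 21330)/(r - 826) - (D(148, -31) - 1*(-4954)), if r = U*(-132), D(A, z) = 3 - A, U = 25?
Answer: -19822067/4126 ≈ -4804.2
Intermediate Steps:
r = -3300 (r = 25*(-132) = -3300)
(1463 - 21330)/(r - 826) - (D(148, -31) - 1*(-4954)) = (1463 - 21330)/(-3300 - 826) - ((3 - 1*148) - 1*(-4954)) = -19867/(-4126) - ((3 - 148) + 4954) = -19867*(-1/4126) - (-145 + 4954) = 19867/4126 - 1*4809 = 19867/4126 - 4809 = -19822067/4126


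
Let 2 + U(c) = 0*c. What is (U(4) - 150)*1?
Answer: -152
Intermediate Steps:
U(c) = -2 (U(c) = -2 + 0*c = -2 + 0 = -2)
(U(4) - 150)*1 = (-2 - 150)*1 = -152*1 = -152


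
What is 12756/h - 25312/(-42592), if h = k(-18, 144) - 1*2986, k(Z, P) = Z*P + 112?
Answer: -2109105/1212541 ≈ -1.7394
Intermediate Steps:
k(Z, P) = 112 + P*Z (k(Z, P) = P*Z + 112 = 112 + P*Z)
h = -5466 (h = (112 + 144*(-18)) - 1*2986 = (112 - 2592) - 2986 = -2480 - 2986 = -5466)
12756/h - 25312/(-42592) = 12756/(-5466) - 25312/(-42592) = 12756*(-1/5466) - 25312*(-1/42592) = -2126/911 + 791/1331 = -2109105/1212541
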